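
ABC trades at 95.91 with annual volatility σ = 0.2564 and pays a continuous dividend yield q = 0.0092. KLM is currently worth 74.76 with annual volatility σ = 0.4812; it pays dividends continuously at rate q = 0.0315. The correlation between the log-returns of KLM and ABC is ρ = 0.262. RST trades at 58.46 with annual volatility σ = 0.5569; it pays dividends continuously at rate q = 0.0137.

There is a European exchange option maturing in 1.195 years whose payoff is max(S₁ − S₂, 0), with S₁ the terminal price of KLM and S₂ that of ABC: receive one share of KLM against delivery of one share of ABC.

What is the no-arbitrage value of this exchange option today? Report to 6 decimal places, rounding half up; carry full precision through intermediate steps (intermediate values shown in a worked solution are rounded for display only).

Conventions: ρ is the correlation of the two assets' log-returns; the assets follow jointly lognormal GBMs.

exchange price = 8.165748

σ_eff = √(σ₁² + σ₂² − 2ρσ₁σ₂) = √(0.4812² + 0.2564² − 2·0.262·0.4812·0.2564) = 0.482331
d₁ = (ln(S₁/S₂) + (q₂ − q₁ + σ_eff²/2)T) / (σ_eff√T) = (ln(74.76/95.91) + (0.0092 − 0.0315 + 0.116322)·1.195) / 0.527266 = -0.259397
d₂ = d₁ − σ_eff√T = -0.259397 − 0.527266 = -0.786663
N(d₁) = 0.397664,  N(d₂) = 0.215740
V = S₁·e^{−q₁T}·N(d₁) − S₂·e^{−q₂T}·N(d₂) = 28.631097 − 20.465348 = 8.165748
Key observation: the rate r is irrelevant here: denominating values in ABC turns the exchange into a ratio option on S₁/S₂, and discounting at r drops out.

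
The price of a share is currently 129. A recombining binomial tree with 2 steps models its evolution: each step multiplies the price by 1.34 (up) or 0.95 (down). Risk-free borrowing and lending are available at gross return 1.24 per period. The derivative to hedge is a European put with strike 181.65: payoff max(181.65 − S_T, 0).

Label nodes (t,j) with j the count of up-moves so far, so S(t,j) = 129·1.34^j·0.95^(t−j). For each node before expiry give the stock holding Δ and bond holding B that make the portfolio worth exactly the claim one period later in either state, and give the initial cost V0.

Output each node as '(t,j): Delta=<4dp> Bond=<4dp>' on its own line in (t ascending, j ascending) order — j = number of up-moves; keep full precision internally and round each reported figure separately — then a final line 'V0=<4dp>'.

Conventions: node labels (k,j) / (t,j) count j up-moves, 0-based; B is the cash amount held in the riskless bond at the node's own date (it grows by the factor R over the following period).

(0,0): Delta=-0.4042 Bond=59.2589
(1,0): Delta=-1.0000 Bond=146.4919
(1,1): Delta=-0.2586 Bond=48.3048
V0=7.1125

Under the risk-neutral measure, an up-move has probability p* = (R−d)/(u−d) = 0.7436 and values discount at R = 1.24.
Terminal payoffs: V(2,0)=65.2275, V(2,1)=17.4330, V(2,2)=0.0000
(1,0): S=122.5500. Δ = (V_up−V_dn)/(S_up−S_dn) = (17.4330−65.2275)/(164.2170−116.4225) = -1.0000. V = [p*·17.4330 + (1−p*)·65.2275]/1.24 = 23.9419. B = V − Δ·S = 146.4919.
(1,1): S=172.8600. Δ = (V_up−V_dn)/(S_up−S_dn) = (0.0000−17.4330)/(231.6324−164.2170) = -0.2586. V = [p*·0.0000 + (1−p*)·17.4330]/1.24 = 3.6048. B = V − Δ·S = 48.3048.
(0,0): S=129.0000. Δ = (V_up−V_dn)/(S_up−S_dn) = (3.6048−23.9419)/(172.8600−122.5500) = -0.4042. V = [p*·3.6048 + (1−p*)·23.9419]/1.24 = 7.1125. B = V − Δ·S = 59.2589.
As a check, the time-0 holding Δ(0,0)·S0 + B(0,0) comes to 7.1125 — exactly V0.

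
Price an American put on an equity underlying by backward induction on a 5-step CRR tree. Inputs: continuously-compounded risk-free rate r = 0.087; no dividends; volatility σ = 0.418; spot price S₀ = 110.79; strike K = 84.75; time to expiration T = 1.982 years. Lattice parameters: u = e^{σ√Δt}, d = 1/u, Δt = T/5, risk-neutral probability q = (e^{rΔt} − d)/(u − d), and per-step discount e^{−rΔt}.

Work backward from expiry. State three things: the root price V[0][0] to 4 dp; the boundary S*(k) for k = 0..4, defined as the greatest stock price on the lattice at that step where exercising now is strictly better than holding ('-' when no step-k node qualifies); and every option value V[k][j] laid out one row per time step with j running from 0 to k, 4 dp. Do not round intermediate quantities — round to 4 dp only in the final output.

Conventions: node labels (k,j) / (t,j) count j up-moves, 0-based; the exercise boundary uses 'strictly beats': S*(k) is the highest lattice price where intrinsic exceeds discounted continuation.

price = 7.0174
boundary = - - - 50.3055 65.4501
tree:
7.0174
12.3682 2.1691
21.1257 4.4947 0.0000
34.4445 9.3138 0.0000 0.0000
46.0848 19.2999 0.0000 0.0000 0.0000
55.0316 34.4445 0.0000 0.0000 0.0000 0.0000

Δt=0.39640, u=1.30105, d=0.76861, q=0.50048, disc=e^(-rΔt)=0.96610
k=5 terminal: V=max(K-S,0) → 55.0316 34.4445 0.0000 0.0000 0.0000 0.0000
k=4: j=0 S=38.6652 intr=46.0848 cont=43.2119 V=46.0848[EX]; j=1 S=65.4501 intr=19.2999 cont=16.6223 V=19.2999[EX]; j=2 S=110.7900 intr=0.0000 cont=0.0000 V=0.0000[hold]; j=3 S=187.5386 intr=0.0000 cont=0.0000 V=0.0000[hold]; j=4 S=317.4540 intr=0.0000 cont=0.0000 V=0.0000[hold]  S*(4)=65.4501
k=3: j=0 S=50.3055 intr=34.4445 cont=31.5716 V=34.4445[EX]; j=1 S=85.1541 intr=0.0000 cont=9.3138 V=9.3138[hold]; j=2 S=144.1437 intr=0.0000 cont=0.0000 V=0.0000[hold]; j=3 S=243.9977 intr=0.0000 cont=0.0000 V=0.0000[hold]  S*(3)=50.3055
k=2: j=0 S=65.4501 intr=19.2999 cont=21.1257 V=21.1257[hold]; j=1 S=110.7900 intr=0.0000 cont=4.4947 V=4.4947[hold]; j=2 S=187.5386 intr=0.0000 cont=0.0000 V=0.0000[hold]  S*(2)=-
k=1: j=0 S=85.1541 intr=0.0000 cont=12.3682 V=12.3682[hold]; j=1 S=144.1437 intr=0.0000 cont=2.1691 V=2.1691[hold]  S*(1)=-
k=0: j=0 S=110.7900 intr=0.0000 cont=7.0174 V=7.0174[hold]  S*(0)=-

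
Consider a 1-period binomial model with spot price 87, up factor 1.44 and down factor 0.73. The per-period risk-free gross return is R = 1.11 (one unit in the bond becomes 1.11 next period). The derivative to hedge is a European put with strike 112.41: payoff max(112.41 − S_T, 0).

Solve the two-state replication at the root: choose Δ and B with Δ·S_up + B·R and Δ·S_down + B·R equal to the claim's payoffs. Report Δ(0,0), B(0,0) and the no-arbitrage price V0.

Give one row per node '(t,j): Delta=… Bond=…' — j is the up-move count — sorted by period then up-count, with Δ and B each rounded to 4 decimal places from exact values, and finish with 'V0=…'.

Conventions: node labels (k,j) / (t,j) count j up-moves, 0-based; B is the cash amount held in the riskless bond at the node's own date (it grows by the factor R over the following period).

(0,0): Delta=-0.7916 Bond=89.3491
V0=20.4758

The replicating-portfolio and risk-neutral prices coincide; use p* = (1.11−0.73)/(1.44−0.73) = 0.5352 for the latter.
Expiry values: V(1,0)=48.9000, V(1,1)=0.0000
(0,0): S=87.0000. Δ = (V_up−V_dn)/(S_up−S_dn) = (0.0000−48.9000)/(125.2800−63.5100) = -0.7916. V = [p*·0.0000 + (1−p*)·48.9000]/1.11 = 20.4758. B = V − Δ·S = 89.3491.
Sanity check at the root: Δ(0,0)·S0 + B(0,0) reproduces V0 = 20.4758.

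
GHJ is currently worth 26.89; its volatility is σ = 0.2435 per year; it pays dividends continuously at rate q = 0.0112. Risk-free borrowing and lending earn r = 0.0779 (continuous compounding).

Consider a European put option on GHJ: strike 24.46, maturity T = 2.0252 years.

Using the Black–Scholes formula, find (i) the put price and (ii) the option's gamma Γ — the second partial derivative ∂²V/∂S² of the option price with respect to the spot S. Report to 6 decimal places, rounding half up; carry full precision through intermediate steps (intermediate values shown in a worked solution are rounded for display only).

price = 1.224131
Γ = 0.029500

σ√T = 0.2435·√2.0252 = 0.346524
d₁ = (ln(S/K) + (r−q+σ²/2)T) / (σ√T) = (ln(26.89/24.46) + (0.0779−0.0112+0.2435²/2)·2.0252) / 0.346524 = (0.094715 + 0.195120) / 0.346524 = 0.836409
d₂ = d₁ − σ√T = 0.836409 − 0.346524 = 0.489885
e^{−rT} = 0.854052
e^{−qT} = 0.977573
N(−d₁) = 0.201462,  N(−d₂) = 0.312108
Put price V = K·e^{−rT}·N(−d₂) − S·e^{−qT}·N(−d₁) = 6.519962 − 5.295831 = 1.224131
φ(d₁) = (1/√(2π))·e^{−d₁²/2} = 0.281189
Γ = e^{−qT}·φ(d₁) / (S·σ·√T) = 0.029500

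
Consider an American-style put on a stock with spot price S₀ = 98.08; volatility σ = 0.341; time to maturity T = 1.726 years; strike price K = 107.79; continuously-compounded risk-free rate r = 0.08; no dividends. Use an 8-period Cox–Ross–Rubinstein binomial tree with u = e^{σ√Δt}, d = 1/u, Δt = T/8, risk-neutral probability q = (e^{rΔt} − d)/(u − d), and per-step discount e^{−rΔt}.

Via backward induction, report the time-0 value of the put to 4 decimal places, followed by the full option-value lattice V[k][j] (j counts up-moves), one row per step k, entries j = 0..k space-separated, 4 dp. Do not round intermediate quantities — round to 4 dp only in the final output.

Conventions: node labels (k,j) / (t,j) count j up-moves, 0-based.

Δt=0.21575, u=1.17162, d=0.85352, q=0.51521, disc=e^(-rΔt)=0.98289
k=8 terminal: V=max(K-S,0) → 80.1668 69.8715 55.7392 36.3397 9.7100 0.0000 0.0000 0.0000 0.0000
k=7: j=0 S=32.3641 intr=75.4259 cont=73.5815 V=75.4259[EX]; j=1 S=44.4262 intr=63.3638 cont=61.5193 V=63.3638[EX]; j=2 S=60.9840 intr=46.8060 cont=44.9615 V=46.8060[EX]; j=3 S=83.7129 intr=24.0771 cont=22.2326 V=24.0771[EX]; j=4 S=114.9129 intr=0.0000 cont=4.6267 V=4.6267[hold]; j=5 S=157.7412 intr=0.0000 cont=0.0000 V=0.0000[hold]; j=6 S=216.5317 intr=0.0000 cont=0.0000 V=0.0000[hold]; j=7 S=297.2337 intr=0.0000 cont=0.0000 V=0.0000[hold]
k=6: j=0 S=37.9185 intr=69.8715 cont=68.0270 V=69.8715[EX]; j=1 S=52.0508 intr=55.7392 cont=53.8947 V=55.7392[EX]; j=2 S=71.4503 intr=36.3397 cont=34.4952 V=36.3397[EX]; j=3 S=98.0800 intr=9.7100 cont=13.8155 V=13.8155[hold]; j=4 S=134.6347 intr=0.0000 cont=2.2046 V=2.2046[hold]; j=5 S=184.8134 intr=0.0000 cont=0.0000 V=0.0000[hold]; j=6 S=253.6938 intr=0.0000 cont=0.0000 V=0.0000[hold]
k=5: j=0 S=44.4262 intr=63.3638 cont=61.5193 V=63.3638[EX]; j=1 S=60.9840 intr=46.8060 cont=44.9615 V=46.8060[EX]; j=2 S=83.7129 intr=24.0771 cont=24.3116 V=24.3116[hold]; j=3 S=114.9129 intr=0.0000 cont=7.6993 V=7.6993[hold]; j=4 S=157.7412 intr=0.0000 cont=1.0505 V=1.0505[hold]; j=5 S=216.5317 intr=0.0000 cont=0.0000 V=0.0000[hold]
k=4: j=0 S=52.0508 intr=55.7392 cont=53.8947 V=55.7392[EX]; j=1 S=71.4503 intr=36.3397 cont=34.6140 V=36.3397[EX]; j=2 S=98.0800 intr=9.7100 cont=15.4832 V=15.4832[hold]; j=3 S=134.6347 intr=0.0000 cont=4.2006 V=4.2006[hold]; j=4 S=184.8134 intr=0.0000 cont=0.5005 V=0.5005[hold]
k=3: j=0 S=60.9840 intr=46.8060 cont=44.9615 V=46.8060[EX]; j=1 S=83.7129 intr=24.0771 cont=25.1562 V=25.1562[hold]; j=2 S=114.9129 intr=0.0000 cont=9.5048 V=9.5048[hold]; j=3 S=157.7412 intr=0.0000 cont=2.2550 V=2.2550[hold]
k=2: j=0 S=71.4503 intr=36.3397 cont=35.0416 V=36.3397[EX]; j=1 S=98.0800 intr=9.7100 cont=16.7999 V=16.7999[hold]; j=2 S=134.6347 intr=0.0000 cont=5.6709 V=5.6709[hold]
k=1: j=0 S=83.7129 intr=24.0771 cont=25.8229 V=25.8229[hold]; j=1 S=114.9129 intr=0.0000 cont=10.8767 V=10.8767[hold]
k=0: j=0 S=98.0800 intr=9.7100 cont=17.8123 V=17.8123[hold]

price = 17.8123
tree:
17.8123
25.8229 10.8767
36.3397 16.7999 5.6709
46.8060 25.1562 9.5048 2.2550
55.7392 36.3397 15.4832 4.2006 0.5005
63.3638 46.8060 24.3116 7.6993 1.0505 0.0000
69.8715 55.7392 36.3397 13.8155 2.2046 0.0000 0.0000
75.4259 63.3638 46.8060 24.0771 4.6267 0.0000 0.0000 0.0000
80.1668 69.8715 55.7392 36.3397 9.7100 0.0000 0.0000 0.0000 0.0000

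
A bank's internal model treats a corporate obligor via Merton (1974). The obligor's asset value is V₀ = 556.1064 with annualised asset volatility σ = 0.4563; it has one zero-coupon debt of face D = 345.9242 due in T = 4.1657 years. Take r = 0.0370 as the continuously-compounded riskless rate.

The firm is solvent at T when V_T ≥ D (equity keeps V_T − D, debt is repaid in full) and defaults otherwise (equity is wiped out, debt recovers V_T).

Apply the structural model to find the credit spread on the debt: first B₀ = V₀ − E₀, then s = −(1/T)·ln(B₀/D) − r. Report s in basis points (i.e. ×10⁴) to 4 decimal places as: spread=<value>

Apply the equity-as-call identities (strike 345.9242, horizon 4.1657 years):
d₁ = [ln(V₀/D) + (r + σ²/2)T] / (σ√T)
   = [ln(556.1064/345.9242) + (0.0370 + 0.5·0.4563²)·4.1657] / (0.4563·√4.1657)
   = [0.474740 + 0.587800] / 0.931310 = 1.140909
d₂ = d₁ − σ√T = 1.140909 − 0.931310 = 0.209599
N(d₁) = 0.873046,  N(d₂) = 0.583009,  e^(−rT) = 0.857160
E₀ = V₀·N(d₁) − D·e^(−rT)·N(d₂)
   = 556.1064·0.873046 − 345.9242·0.857160·0.583009 = 312.637023
B₀ = V₀ − E₀ = 556.1064 − 312.637023 = 243.469377
spread = −(1/T)·ln(B₀/D) − r = −(1/4.1657)·ln(243.469377/345.9242) − 0.0370 = 0.04731440
in basis points: 0.04731440 × 10⁴ = 473.1440 bp

spread=473.1440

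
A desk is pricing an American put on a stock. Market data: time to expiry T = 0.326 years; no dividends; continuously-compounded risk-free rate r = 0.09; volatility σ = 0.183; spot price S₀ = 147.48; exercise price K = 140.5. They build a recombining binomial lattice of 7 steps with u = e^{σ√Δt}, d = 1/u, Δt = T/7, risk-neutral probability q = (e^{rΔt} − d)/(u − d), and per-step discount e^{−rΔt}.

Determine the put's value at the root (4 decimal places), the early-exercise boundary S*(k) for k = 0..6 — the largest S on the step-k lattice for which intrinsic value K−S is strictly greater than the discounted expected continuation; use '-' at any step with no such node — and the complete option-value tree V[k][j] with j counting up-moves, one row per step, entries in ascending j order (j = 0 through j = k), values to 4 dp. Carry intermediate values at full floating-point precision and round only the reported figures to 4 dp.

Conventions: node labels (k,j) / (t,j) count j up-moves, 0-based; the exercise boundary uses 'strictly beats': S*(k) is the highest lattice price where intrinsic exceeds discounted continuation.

params: Δt=0.04657 u=1.04028 d=0.96128 q=0.54329 e^(-rΔt)=0.99582
t_7 payoffs: 28.6401 19.4466 9.4975 0.0000 0.0000 0.0000 0.0000 0.0000
t_6: node(6,0) S=116.3659 payoff=24.1341 vs cont=23.5464 → 24.1341 [stop]  node(6,1) S=125.9297 payoff=14.5703 vs cont=13.9826 → 14.5703 [stop]  node(6,2) S=136.2795 payoff=4.2205 vs cont=4.3195 → 4.3195 [wait]  node(6,3) S=147.4800 payoff=0.0000 vs cont=0.0000 → 0.0000 [wait]  node(6,4) S=159.6010 payoff=0.0000 vs cont=0.0000 → 0.0000 [wait]  node(6,5) S=172.7182 payoff=0.0000 vs cont=0.0000 → 0.0000 [wait]  node(6,6) S=186.9134 payoff=0.0000 vs cont=0.0000 → 0.0000 [wait]  ⇒ S*(6)=125.9297
t_5: node(5,0) S=121.0534 payoff=19.4466 vs cont=18.8589 → 19.4466 [stop]  node(5,1) S=131.0025 payoff=9.4975 vs cont=8.9634 → 9.4975 [stop]  node(5,2) S=141.7692 payoff=0.0000 vs cont=1.9645 → 1.9645 [wait]  node(5,3) S=153.4208 payoff=0.0000 vs cont=0.0000 → 0.0000 [wait]  node(5,4) S=166.0301 payoff=0.0000 vs cont=0.0000 → 0.0000 [wait]  node(5,5) S=179.6757 payoff=0.0000 vs cont=0.0000 → 0.0000 [wait]  ⇒ S*(5)=131.0025
t_4: node(4,0) S=125.9297 payoff=14.5703 vs cont=13.9826 → 14.5703 [stop]  node(4,1) S=136.2795 payoff=4.2205 vs cont=5.3823 → 5.3823 [wait]  node(4,2) S=147.4800 payoff=0.0000 vs cont=0.8934 → 0.8934 [wait]  node(4,3) S=159.6010 payoff=0.0000 vs cont=0.0000 → 0.0000 [wait]  node(4,4) S=172.7182 payoff=0.0000 vs cont=0.0000 → 0.0000 [wait]  ⇒ S*(4)=125.9297
t_3: node(3,0) S=131.0025 payoff=9.4975 vs cont=9.5384 → 9.5384 [wait]  node(3,1) S=141.7692 payoff=0.0000 vs cont=2.9312 → 2.9312 [wait]  node(3,2) S=153.4208 payoff=0.0000 vs cont=0.4063 → 0.4063 [wait]  node(3,3) S=166.0301 payoff=0.0000 vs cont=0.0000 → 0.0000 [wait]  ⇒ S*(3)=-
t_2: node(2,0) S=136.2795 payoff=4.2205 vs cont=5.9239 → 5.9239 [wait]  node(2,1) S=147.4800 payoff=0.0000 vs cont=1.5529 → 1.5529 [wait]  node(2,2) S=159.6010 payoff=0.0000 vs cont=0.1848 → 0.1848 [wait]  ⇒ S*(2)=-
t_1: node(1,0) S=141.7692 payoff=0.0000 vs cont=3.5344 → 3.5344 [wait]  node(1,1) S=153.4208 payoff=0.0000 vs cont=0.8063 → 0.8063 [wait]  ⇒ S*(1)=-
t_0: node(0,0) S=147.4800 payoff=0.0000 vs cont=2.0436 → 2.0436 [wait]  ⇒ S*(0)=-

price = 2.0436
boundary = - - - - 125.9297 131.0025 125.9297
tree:
2.0436
3.5344 0.8063
5.9239 1.5529 0.1848
9.5384 2.9312 0.4063 0.0000
14.5703 5.3823 0.8934 0.0000 0.0000
19.4466 9.4975 1.9645 0.0000 0.0000 0.0000
24.1341 14.5703 4.3195 0.0000 0.0000 0.0000 0.0000
28.6401 19.4466 9.4975 0.0000 0.0000 0.0000 0.0000 0.0000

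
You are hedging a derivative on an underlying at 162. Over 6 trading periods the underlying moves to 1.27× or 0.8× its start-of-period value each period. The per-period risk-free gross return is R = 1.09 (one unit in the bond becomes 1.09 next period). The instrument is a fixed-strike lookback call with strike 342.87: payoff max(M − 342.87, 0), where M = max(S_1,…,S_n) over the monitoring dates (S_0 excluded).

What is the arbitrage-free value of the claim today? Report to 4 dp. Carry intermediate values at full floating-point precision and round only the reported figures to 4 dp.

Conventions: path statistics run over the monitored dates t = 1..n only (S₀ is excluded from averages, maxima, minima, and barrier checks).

Under the martingale measure an up-move has probability p* = 0.6170; value the claim as the probability-weighted average of per-path payoffs, discounted 6 periods at R = 1.09.
Enumerate all 2^6 = 64 price paths (U = up ×1.27, D = down ×0.8); each path with k up-moves has probability p*^k·(1−p*)^(6−k).
DDDDDD: M=129.6000, payoff=0.0000, prob=0.003155
UDDDDD: M=205.7400, payoff=0.0000, prob=0.005084
DUDDDD: M=164.5920, payoff=0.0000, prob=0.005084
UUDDDD: M=261.2898, payoff=0.0000, prob=0.008190
DDUDDD: M=131.6736, payoff=0.0000, prob=0.005084
UDUDDD: M=209.0318, payoff=0.0000, prob=0.008190
DUUDDD: M=209.0318, payoff=0.0000, prob=0.008190
UUUDDD: M=331.8380, payoff=0.0000, prob=0.013195
DDDUDD: M=129.6000, payoff=0.0000, prob=0.005084
UDDUDD: M=205.7400, payoff=0.0000, prob=0.008190
DUDUDD: M=167.2255, payoff=0.0000, prob=0.008190
UUDUDD: M=265.4704, payoff=0.0000, prob=0.013195
DDUUDD: M=167.2255, payoff=0.0000, prob=0.008190
UDUUDD: M=265.4704, payoff=0.0000, prob=0.013195
DUUUDD: M=265.4704, payoff=0.0000, prob=0.013195
UUUUDD: M=421.4343, payoff=78.5643, prob=0.021259
DDDDUD: M=129.6000, payoff=0.0000, prob=0.005084
UDDDUD: M=205.7400, payoff=0.0000, prob=0.008190
DUDDUD: M=164.5920, payoff=0.0000, prob=0.008190
UUDDUD: M=261.2898, payoff=0.0000, prob=0.013195
DDUDUD: M=133.7804, payoff=0.0000, prob=0.008190
UDUDUD: M=212.3763, payoff=0.0000, prob=0.013195
DUUDUD: M=212.3763, payoff=0.0000, prob=0.013195
UUUDUD: M=337.1475, payoff=0.0000, prob=0.021259
DDDUUD: M=133.7804, payoff=0.0000, prob=0.008190
UDDUUD: M=212.3763, payoff=0.0000, prob=0.013195
DUDUUD: M=212.3763, payoff=0.0000, prob=0.013195
UUDUUD: M=337.1475, payoff=0.0000, prob=0.021259
DDUUUD: M=212.3763, payoff=0.0000, prob=0.013195
UDUUUD: M=337.1475, payoff=0.0000, prob=0.021259
DUUUUD: M=337.1475, payoff=0.0000, prob=0.021259
UUUUUD: M=535.2216, payoff=192.3516, prob=0.034251
DDDDDU: M=129.6000, payoff=0.0000, prob=0.005084
UDDDDU: M=205.7400, payoff=0.0000, prob=0.008190
DUDDDU: M=164.5920, payoff=0.0000, prob=0.008190
UUDDDU: M=261.2898, payoff=0.0000, prob=0.013195
DDUDDU: M=131.6736, payoff=0.0000, prob=0.008190
UDUDDU: M=209.0318, payoff=0.0000, prob=0.013195
DUUDDU: M=209.0318, payoff=0.0000, prob=0.013195
UUUDDU: M=331.8380, payoff=0.0000, prob=0.021259
DDDUDU: M=129.6000, payoff=0.0000, prob=0.008190
UDDUDU: M=205.7400, payoff=0.0000, prob=0.013195
DUDUDU: M=169.9011, payoff=0.0000, prob=0.013195
UUDUDU: M=269.7180, payoff=0.0000, prob=0.021259
DDUUDU: M=169.9011, payoff=0.0000, prob=0.013195
UDUUDU: M=269.7180, payoff=0.0000, prob=0.021259
DUUUDU: M=269.7180, payoff=0.0000, prob=0.021259
UUUUDU: M=428.1773, payoff=85.3073, prob=0.034251
DDDDUU: M=129.6000, payoff=0.0000, prob=0.008190
UDDDUU: M=205.7400, payoff=0.0000, prob=0.013195
DUDDUU: M=169.9011, payoff=0.0000, prob=0.013195
UUDDUU: M=269.7180, payoff=0.0000, prob=0.021259
DDUDUU: M=169.9011, payoff=0.0000, prob=0.013195
UDUDUU: M=269.7180, payoff=0.0000, prob=0.021259
DUUDUU: M=269.7180, payoff=0.0000, prob=0.021259
UUUDUU: M=428.1773, payoff=85.3073, prob=0.034251
DDDUUU: M=169.9011, payoff=0.0000, prob=0.013195
UDDUUU: M=269.7180, payoff=0.0000, prob=0.021259
DUDUUU: M=269.7180, payoff=0.0000, prob=0.021259
UUDUUU: M=428.1773, payoff=85.3073, prob=0.034251
DDUUUU: M=269.7180, payoff=0.0000, prob=0.021259
UDUUUU: M=428.1773, payoff=85.3073, prob=0.034251
DUUUUU: M=428.1773, payoff=85.3073, prob=0.034251
UUUUUU: M=679.7314, payoff=336.8614, prob=0.055182
Price = Σ prob·payoff / R^6 = 41.456690 / 1.677100 = 24.7193

price = 24.7193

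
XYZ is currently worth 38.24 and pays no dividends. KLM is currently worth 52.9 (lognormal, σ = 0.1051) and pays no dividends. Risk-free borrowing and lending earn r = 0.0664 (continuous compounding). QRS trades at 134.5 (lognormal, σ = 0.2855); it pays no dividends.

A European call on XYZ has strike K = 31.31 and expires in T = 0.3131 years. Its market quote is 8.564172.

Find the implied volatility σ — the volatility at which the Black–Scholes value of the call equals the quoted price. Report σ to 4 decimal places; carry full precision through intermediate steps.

sigma = 0.4673

At σ = 0.4673 the Black–Scholes value reproduces the quote:
σ√T = 0.4673·√0.3131 = 0.261479
d₁ = (ln(S/K) + (r+σ²/2)T) / (σ√T) = (ln(38.24/31.31) + (0.0664+0.4673²/2)·0.3131) / 0.261479 = (0.199945 + 0.054976) / 0.261479 = 0.974915
d₂ = d₁ − σ√T = 0.974915 − 0.261479 = 0.713436
e^{−rT} = 0.979425
N(d₁) = 0.835199,  N(d₂) = 0.762212
V = S·N(d₁) − K·e^{−rT}·N(d₂) = 31.938002 − 23.373831 = 8.564172 (matching the quote); vega is positive throughout, so no other σ reproduces this price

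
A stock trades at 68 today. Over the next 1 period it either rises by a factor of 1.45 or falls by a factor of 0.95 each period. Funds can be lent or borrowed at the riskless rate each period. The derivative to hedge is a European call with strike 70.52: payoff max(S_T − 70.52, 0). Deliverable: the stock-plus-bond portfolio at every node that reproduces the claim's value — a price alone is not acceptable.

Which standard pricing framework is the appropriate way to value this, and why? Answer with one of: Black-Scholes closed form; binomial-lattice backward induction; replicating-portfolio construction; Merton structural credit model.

framework: replicating-portfolio construction

Key observation: the task asks for the hedge itself — share and bond holdings at every node of the 1-period tree on spot 68 with factors 1.45/0.95 — which is exactly what the replicating-portfolio construction produces.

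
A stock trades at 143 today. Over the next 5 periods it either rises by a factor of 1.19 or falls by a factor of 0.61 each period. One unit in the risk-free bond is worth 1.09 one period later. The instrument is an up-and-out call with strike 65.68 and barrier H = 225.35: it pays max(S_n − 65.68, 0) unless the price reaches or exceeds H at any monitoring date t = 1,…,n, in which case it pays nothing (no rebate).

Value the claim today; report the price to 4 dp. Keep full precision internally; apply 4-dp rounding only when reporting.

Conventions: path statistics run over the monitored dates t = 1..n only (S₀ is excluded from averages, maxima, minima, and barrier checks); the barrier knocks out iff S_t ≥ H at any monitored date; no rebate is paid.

Under the martingale measure an up-move has probability p* = 0.8276; value the claim as the probability-weighted average of per-path payoffs, discounted 5 periods at R = 1.09.
Enumerate all 2^5 = 32 price paths (U = up ×1.19, D = down ×0.61); each path with k up-moves has probability p*^k·(1−p*)^(5−k).
DDDDD: M=87.2300, payoff=0.0000, prob=0.000152
UDDDD: M=170.1700, payoff=0.0000, prob=0.000731
DUDDD: M=103.8037, payoff=0.0000, prob=0.000731
UUDDD: M=202.5023, payoff=0.0000, prob=0.003510
DDUDD: M=87.2300, payoff=0.0000, prob=0.000731
UDUDD: M=170.1700, payoff=0.0000, prob=0.003510
DUUDD: M=123.5264, payoff=0.0000, prob=0.003510
UUUDD: M=240.9777, payoff=0.0000, prob=0.016849
DDDUD: M=87.2300, payoff=0.0000, prob=0.000731
UDDUD: M=170.1700, payoff=0.0000, prob=0.003510
DUDUD: M=103.8037, payoff=0.0000, prob=0.003510
UUDUD: M=202.5023, payoff=23.9878, prob=0.016849
DDUUD: M=87.2300, payoff=0.0000, prob=0.003510
UDUUD: M=170.1700, payoff=23.9878, prob=0.016849
DUUUD: M=146.9964, payoff=23.9878, prob=0.016849
UUUUD: M=286.7635, payoff=0.0000, prob=0.080877
DDDDU: M=87.2300, payoff=0.0000, prob=0.000731
UDDDU: M=170.1700, payoff=0.0000, prob=0.003510
DUDDU: M=103.8037, payoff=0.0000, prob=0.003510
UUDDU: M=202.5023, payoff=23.9878, prob=0.016849
DDUDU: M=87.2300, payoff=0.0000, prob=0.003510
UDUDU: M=170.1700, payoff=23.9878, prob=0.016849
DUUDU: M=123.5264, payoff=23.9878, prob=0.016849
UUUDU: M=240.9777, payoff=0.0000, prob=0.080877
DDDUU: M=87.2300, payoff=0.0000, prob=0.003510
UDDUU: M=170.1700, payoff=23.9878, prob=0.016849
DUDUU: M=103.8037, payoff=23.9878, prob=0.016849
UUDUU: M=202.5023, payoff=109.2457, prob=0.080877
DDUUU: M=89.6678, payoff=23.9878, prob=0.016849
UDUUU: M=174.9257, payoff=109.2457, prob=0.080877
DUUUU: M=174.9257, payoff=109.2457, prob=0.080877
UUUUU: M=341.2486, payoff=0.0000, prob=0.388210
Price = Σ prob·payoff / R^5 = 30.144017 / 1.538624 = 19.5915

price = 19.5915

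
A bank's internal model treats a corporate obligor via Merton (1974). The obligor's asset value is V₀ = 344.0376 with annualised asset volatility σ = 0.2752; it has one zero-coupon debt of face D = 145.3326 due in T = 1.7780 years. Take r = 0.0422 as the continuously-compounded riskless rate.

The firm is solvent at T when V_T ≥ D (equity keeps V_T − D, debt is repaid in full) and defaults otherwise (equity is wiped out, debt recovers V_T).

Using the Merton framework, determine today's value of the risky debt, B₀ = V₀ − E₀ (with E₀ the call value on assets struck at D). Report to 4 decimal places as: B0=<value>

B0=134.6947

Work the structural quantities from V₀ = 344.0376 against face 145.3326:
d₁ = [ln(V₀/D) + (r + σ²/2)T] / (σ√T)
   = [ln(344.0376/145.3326) + (0.0422 + 0.5·0.2752²)·1.7780] / (0.2752·√1.7780)
   = [0.861726 + 0.142360] / 0.366956 = 2.736255
d₂ = d₁ − σ√T = 2.736255 − 0.366956 = 2.369299
N(d₁) = 0.996893,  N(d₂) = 0.991089,  e^(−rT) = 0.927714
E₀ = V₀·N(d₁) − D·e^(−rT)·N(d₂)
   = 344.0376·0.996893 − 145.3326·0.927714·0.991089 = 209.342948
B₀ = V₀ − E₀ = 344.0376 − 209.342948 = 134.694652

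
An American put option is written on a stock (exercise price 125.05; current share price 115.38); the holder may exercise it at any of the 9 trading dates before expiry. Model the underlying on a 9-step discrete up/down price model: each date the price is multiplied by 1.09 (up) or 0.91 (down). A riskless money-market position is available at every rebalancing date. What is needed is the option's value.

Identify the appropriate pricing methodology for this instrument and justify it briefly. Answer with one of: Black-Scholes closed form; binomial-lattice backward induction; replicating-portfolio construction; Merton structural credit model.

Key observation: the defining feature is the embedded early-exercise option across 9 discrete dates on the spot-115.38 tree; pricing the strike-125.05 put means working backward with an exercise test at every node.

framework: binomial-lattice backward induction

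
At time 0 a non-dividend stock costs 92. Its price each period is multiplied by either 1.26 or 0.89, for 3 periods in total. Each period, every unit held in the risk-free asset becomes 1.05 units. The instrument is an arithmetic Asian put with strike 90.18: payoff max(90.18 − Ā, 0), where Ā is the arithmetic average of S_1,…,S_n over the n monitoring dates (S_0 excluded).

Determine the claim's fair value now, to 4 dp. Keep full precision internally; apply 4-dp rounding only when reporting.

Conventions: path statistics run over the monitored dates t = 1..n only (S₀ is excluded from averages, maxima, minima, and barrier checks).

price = 3.6426

No-arbitrage gives p* = (R−d)/(u−d) = 0.4324: enumerate every path, weight its payoff by its p*-probability, and discount by R^3.
Enumerate all 2^3 = 8 price paths (U = up ×1.26, D = down ×0.89); each path with k up-moves has probability p*^k·(1−p*)^(3−k).
DDD: Ā=73.2034, payoff=16.9766, prob=0.182832
UDD: Ā=103.6363, payoff=0.0000, prob=0.139301
DUD: Ā=92.2897, payoff=0.0000, prob=0.139301
UUD: Ā=130.6573, payoff=0.0000, prob=0.106134
DDU: Ā=82.1911, payoff=7.9889, prob=0.139301
UDU: Ā=116.3605, payoff=0.0000, prob=0.106134
DUU: Ā=105.0138, payoff=0.0000, prob=0.106134
UUU: Ā=148.6713, payoff=0.0000, prob=0.080864
Price = Σ prob·payoff / R^3 = 4.216714 / 1.157625 = 3.6426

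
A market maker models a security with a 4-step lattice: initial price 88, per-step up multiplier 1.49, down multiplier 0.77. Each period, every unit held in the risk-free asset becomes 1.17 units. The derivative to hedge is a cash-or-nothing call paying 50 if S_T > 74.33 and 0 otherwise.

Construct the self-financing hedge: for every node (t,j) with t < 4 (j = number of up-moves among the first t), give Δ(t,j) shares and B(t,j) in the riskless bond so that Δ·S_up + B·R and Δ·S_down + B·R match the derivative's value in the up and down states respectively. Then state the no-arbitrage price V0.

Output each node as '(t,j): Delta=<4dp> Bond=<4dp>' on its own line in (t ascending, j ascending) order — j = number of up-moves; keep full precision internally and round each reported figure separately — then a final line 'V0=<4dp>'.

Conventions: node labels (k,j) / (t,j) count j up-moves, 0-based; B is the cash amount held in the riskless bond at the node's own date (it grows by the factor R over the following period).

Under the risk-neutral measure, an up-move has probability p* = (R−d)/(u−d) = 0.5556 and values discount at R = 1.17.
Terminal payoffs: V(4,0)=0.0000, V(4,1)=0.0000, V(4,2)=50.0000, V(4,3)=50.0000, V(4,4)=50.0000
Node (3,0) S=40.1749: V=(p*·0.0000+(1−p*)·0.0000)/1.17=0.0000; Δ=(0.0000−0.0000)/(59.8606−30.9347)=0.0000; B=V−Δ·S=0.0000
Node (3,1) S=77.7410: V=(p*·50.0000+(1−p*)·0.0000)/1.17=23.7417; Δ=(50.0000−0.0000)/(115.8342−59.8606)=0.8933; B=V−Δ·S=-45.7028
Node (3,2) S=150.4340: V=(p*·50.0000+(1−p*)·50.0000)/1.17=42.7350; Δ=(50.0000−50.0000)/(224.1466−115.8342)=0.0000; B=V−Δ·S=42.7350
Node (3,3) S=291.0995: V=(p*·50.0000+(1−p*)·50.0000)/1.17=42.7350; Δ=(50.0000−50.0000)/(433.7383−224.1466)=0.0000; B=V−Δ·S=42.7350
Node (2,0) S=52.1752: V=(p*·23.7417+(1−p*)·0.0000)/1.17=11.2734; Δ=(23.7417−0.0000)/(77.7410−40.1749)=0.6320; B=V−Δ·S=-21.7012
Node (2,1) S=100.9624: V=(p*·42.7350+(1−p*)·23.7417)/1.17=29.3107; Δ=(42.7350−23.7417)/(150.4340−77.7410)=0.2613; B=V−Δ·S=2.9311
Node (2,2) S=195.3688: V=(p*·42.7350+(1−p*)·42.7350)/1.17=36.5257; Δ=(42.7350−42.7350)/(291.0995−150.4340)=0.0000; B=V−Δ·S=36.5257
Node (1,0) S=67.7600: V=(p*·29.3107+(1−p*)·11.2734)/1.17=18.2001; Δ=(29.3107−11.2734)/(100.9624−52.1752)=0.3697; B=V−Δ·S=-6.8518
Node (1,1) S=131.1200: V=(p*·36.5257+(1−p*)·29.3107)/1.17=28.4778; Δ=(36.5257−29.3107)/(195.3688−100.9624)=0.0764; B=V−Δ·S=18.4570
Node (0,0) S=88.0000: V=(p*·28.4778+(1−p*)·18.2001)/1.17=20.4358; Δ=(28.4778−18.2001)/(131.1200−67.7600)=0.1622; B=V−Δ·S=6.1613
Verification: the root portfolio costs Δ(0,0)·S0 + B(0,0) = 20.4358, matching V0.

(0,0): Delta=0.1622 Bond=6.1613
(1,0): Delta=0.3697 Bond=-6.8518
(1,1): Delta=0.0764 Bond=18.4570
(2,0): Delta=0.6320 Bond=-21.7012
(2,1): Delta=0.2613 Bond=2.9311
(2,2): Delta=0.0000 Bond=36.5257
(3,0): Delta=0.0000 Bond=0.0000
(3,1): Delta=0.8933 Bond=-45.7028
(3,2): Delta=0.0000 Bond=42.7350
(3,3): Delta=0.0000 Bond=42.7350
V0=20.4358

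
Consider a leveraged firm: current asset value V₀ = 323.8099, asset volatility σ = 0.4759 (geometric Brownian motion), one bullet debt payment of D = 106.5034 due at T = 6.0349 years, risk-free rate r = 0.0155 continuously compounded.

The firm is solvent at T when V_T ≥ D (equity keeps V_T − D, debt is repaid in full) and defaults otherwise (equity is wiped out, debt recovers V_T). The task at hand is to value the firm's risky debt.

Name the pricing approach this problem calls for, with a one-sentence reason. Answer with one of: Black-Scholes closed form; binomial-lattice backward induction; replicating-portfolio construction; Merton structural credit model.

Key observation: the data describe a firm's assets (V₀ = 323.8099, GBM) and a single zero-coupon debt of face 106.5034, so credit quantities follow from equity-as-call in the structural model.

framework: Merton structural credit model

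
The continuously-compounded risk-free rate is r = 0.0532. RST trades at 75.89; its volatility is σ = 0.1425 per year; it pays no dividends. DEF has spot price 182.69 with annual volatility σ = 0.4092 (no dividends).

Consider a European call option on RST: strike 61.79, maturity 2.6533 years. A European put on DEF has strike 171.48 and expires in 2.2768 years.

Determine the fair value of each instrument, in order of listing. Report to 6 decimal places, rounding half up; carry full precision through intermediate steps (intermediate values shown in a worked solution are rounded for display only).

price(RST call K=61.79) = 22.672680
price(DEF put K=171.48) = 26.913946

[RST call K=61.79]
σ√T = 0.1425·√2.6533 = 0.232118
d₁ = (ln(S/K) + (r+σ²/2)T) / (σ√T) = (ln(75.89/61.79) + (0.0532+0.1425²/2)·2.6533) / 0.232118 = (0.205543 + 0.168095) / 0.232118 = 1.609694
d₂ = d₁ − σ√T = 1.609694 − 0.232118 = 1.377576
e^{−rT} = 0.868354
N(d₁) = 0.946268,  N(d₂) = 0.915833
price = S·N(d₁) − K·e^{−rT}·N(d₂) = 71.812251 − 49.139571 = 22.672680
[DEF put K=171.48]
σ√T = 0.4092·√2.2768 = 0.617445
d₁ = (ln(S/K) + (r+σ²/2)T) / (σ√T) = (ln(182.69/171.48) + (0.0532+0.4092²/2)·2.2768) / 0.617445 = (0.063324 + 0.311745) / 0.617445 = 0.607453
d₂ = d₁ − σ√T = 0.607453 − 0.617445 = -0.009991
e^{−rT} = 0.885923
N(−d₁) = 0.271775,  N(−d₂) = 0.503986
price = K·e^{−rT}·N(−d₂) − S·N(−d₁) = 76.564532 − 49.650586 = 26.913946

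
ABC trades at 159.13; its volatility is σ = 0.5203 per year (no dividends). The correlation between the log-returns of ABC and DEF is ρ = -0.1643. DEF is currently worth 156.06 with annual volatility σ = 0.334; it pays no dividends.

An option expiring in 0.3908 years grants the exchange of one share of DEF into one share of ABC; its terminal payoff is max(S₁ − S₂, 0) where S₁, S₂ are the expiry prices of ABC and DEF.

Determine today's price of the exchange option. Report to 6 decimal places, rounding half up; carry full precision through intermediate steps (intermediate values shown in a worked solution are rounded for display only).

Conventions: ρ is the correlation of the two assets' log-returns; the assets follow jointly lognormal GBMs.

σ_eff = √(σ₁² + σ₂² − 2ρσ₁σ₂) = √(0.5203² + 0.334² − 2·-0.1643·0.5203·0.334) = 0.662852
d₁ = (ln(S₁/S₂) + (q₂ − q₁ + σ_eff²/2)T) / (σ_eff√T) = (ln(159.13/156.06) + (0.0 − 0.0 + 0.219686)·0.3908) / 0.414375 = 0.254200
d₂ = d₁ − σ_eff√T = 0.254200 − 0.414375 = -0.160175
N(d₁) = 0.600330,  N(d₂) = 0.436372
V = S₁·e^{−q₁T}·N(d₁) − S₂·e^{−q₂T}·N(d₂) = 95.530449 − 68.100170 = 27.430279
Key observation: no risk-free rate is needed — with the second asset as numeraire the exchange option is a call on the ratio S₁/S₂, and r cancels out of the value.

exchange price = 27.430279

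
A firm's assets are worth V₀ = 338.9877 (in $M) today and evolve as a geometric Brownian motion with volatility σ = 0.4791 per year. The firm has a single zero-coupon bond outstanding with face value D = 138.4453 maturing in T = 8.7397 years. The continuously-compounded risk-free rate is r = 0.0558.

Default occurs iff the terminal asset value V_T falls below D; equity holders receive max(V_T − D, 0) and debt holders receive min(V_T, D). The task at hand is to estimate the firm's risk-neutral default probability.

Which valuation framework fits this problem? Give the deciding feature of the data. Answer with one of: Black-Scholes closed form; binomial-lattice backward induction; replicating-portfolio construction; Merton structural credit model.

framework: Merton structural credit model

Key observation: the asked-for credit quantity lives on the firm's capital structure — asset value, asset volatility, debt face 138.4453 — which is the structural model's domain.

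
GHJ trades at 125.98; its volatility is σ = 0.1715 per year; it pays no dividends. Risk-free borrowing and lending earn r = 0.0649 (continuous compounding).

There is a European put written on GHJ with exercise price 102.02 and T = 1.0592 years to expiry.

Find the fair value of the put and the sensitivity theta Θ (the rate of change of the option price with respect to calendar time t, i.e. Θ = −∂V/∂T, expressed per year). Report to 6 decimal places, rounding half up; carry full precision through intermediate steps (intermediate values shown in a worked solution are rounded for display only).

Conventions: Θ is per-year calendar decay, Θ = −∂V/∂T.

σ√T = 0.1715·√1.0592 = 0.176503
d₁ = (ln(S/K) + (r+σ²/2)T) / (σ√T) = (ln(125.98/102.02) + (0.0649+0.1715²/2)·1.0592) / 0.176503 = (0.210954 + 0.084319) / 0.176503 = 1.672903
d₂ = d₁ − σ√T = 1.672903 − 0.176503 = 1.496400
e^{−rT} = 0.933567
N(−d₁) = 0.047173,  N(−d₂) = 0.067275
Put price V = K·e^{−rT}·N(−d₂) − S·N(−d₁) = 6.407421 − 5.942879 = 0.464542
φ(d₁) = (1/√(2π))·e^{−d₁²/2} = 0.098447
Θ = −S·φ(d₁)·σ/(2√T) + r·K·e^{−rT}·N(−d₂) = −1.033350 + 0.415842 = -0.617509

price = 0.464542
Θ = -0.617509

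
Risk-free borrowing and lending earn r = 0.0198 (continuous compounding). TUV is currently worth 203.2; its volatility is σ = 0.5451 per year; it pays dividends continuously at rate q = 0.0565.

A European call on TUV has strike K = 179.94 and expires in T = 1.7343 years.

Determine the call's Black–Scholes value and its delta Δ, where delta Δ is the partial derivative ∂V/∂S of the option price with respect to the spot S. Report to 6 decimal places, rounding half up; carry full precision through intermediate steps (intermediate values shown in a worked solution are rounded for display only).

σ√T = 0.5451·√1.7343 = 0.717858
d₁ = (ln(S/K) + (r−q+σ²/2)T) / (σ√T) = (ln(203.2/179.94) + (0.0198−0.0565+0.5451²/2)·1.7343) / 0.717858 = (0.121567 + 0.194011) / 0.717858 = 0.439611
d₂ = d₁ − σ√T = 0.439611 − 0.717858 = -0.278246
e^{−rT} = 0.966244
e^{−qT} = 0.906660
N(d₁) = 0.669891,  N(d₂) = 0.390412
Call price V = S·e^{−qT}·N(d₁) − K·e^{−rT}·N(d₂) = 123.416144 − 67.879264 = 55.536880
Δ = e^{−qT}·N(d₁) = 0.607363

price = 55.536880
Δ = 0.607363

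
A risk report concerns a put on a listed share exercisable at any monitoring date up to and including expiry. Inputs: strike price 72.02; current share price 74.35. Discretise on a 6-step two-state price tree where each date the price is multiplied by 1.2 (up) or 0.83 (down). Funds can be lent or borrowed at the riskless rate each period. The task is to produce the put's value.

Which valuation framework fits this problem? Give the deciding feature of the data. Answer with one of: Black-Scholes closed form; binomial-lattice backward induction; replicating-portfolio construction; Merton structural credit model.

Key observation: with exercise allowed before expiry on a discrete up/down model (6 steps from spot 74.35), the strike-72.02 put's value must be rolled back through the tree testing early exercise at each node.

framework: binomial-lattice backward induction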